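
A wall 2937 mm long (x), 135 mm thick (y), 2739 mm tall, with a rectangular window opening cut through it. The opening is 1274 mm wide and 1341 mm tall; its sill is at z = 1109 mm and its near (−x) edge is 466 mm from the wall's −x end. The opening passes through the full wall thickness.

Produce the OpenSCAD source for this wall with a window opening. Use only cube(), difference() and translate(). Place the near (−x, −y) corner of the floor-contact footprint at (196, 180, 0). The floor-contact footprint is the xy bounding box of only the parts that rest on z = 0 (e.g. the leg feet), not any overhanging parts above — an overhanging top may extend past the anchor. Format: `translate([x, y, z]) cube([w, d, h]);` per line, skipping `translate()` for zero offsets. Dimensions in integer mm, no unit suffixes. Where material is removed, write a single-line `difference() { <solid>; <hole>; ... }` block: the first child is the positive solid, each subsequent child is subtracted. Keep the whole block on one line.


difference() { translate([196, 180, 0]) cube([2937, 135, 2739]); translate([662, 180, 1109]) cube([1274, 135, 1341]); }


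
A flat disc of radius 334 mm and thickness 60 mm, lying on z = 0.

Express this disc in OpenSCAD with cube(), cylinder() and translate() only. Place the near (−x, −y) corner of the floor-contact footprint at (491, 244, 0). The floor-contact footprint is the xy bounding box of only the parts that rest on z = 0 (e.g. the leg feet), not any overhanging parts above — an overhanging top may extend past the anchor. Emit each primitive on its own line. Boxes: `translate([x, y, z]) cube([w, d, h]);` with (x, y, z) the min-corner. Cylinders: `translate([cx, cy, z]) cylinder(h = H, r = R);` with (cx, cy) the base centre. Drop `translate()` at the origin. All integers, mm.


translate([825, 578, 0]) cylinder(h = 60, r = 334);


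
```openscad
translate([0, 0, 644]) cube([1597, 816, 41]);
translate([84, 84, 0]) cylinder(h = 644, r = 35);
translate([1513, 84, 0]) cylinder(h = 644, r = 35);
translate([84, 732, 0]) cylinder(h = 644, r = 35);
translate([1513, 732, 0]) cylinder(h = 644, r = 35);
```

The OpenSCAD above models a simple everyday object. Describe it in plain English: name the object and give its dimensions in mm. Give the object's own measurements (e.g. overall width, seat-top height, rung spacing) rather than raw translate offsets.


A rectangular dining table. The top is 1597×816×41 mm with its upper surface at z = 685 mm. It stands on four round legs of 70 mm diameter, each leg's bounding box inset 49 mm from the nearest pair of top edges, running from the floor to the underside of the top.


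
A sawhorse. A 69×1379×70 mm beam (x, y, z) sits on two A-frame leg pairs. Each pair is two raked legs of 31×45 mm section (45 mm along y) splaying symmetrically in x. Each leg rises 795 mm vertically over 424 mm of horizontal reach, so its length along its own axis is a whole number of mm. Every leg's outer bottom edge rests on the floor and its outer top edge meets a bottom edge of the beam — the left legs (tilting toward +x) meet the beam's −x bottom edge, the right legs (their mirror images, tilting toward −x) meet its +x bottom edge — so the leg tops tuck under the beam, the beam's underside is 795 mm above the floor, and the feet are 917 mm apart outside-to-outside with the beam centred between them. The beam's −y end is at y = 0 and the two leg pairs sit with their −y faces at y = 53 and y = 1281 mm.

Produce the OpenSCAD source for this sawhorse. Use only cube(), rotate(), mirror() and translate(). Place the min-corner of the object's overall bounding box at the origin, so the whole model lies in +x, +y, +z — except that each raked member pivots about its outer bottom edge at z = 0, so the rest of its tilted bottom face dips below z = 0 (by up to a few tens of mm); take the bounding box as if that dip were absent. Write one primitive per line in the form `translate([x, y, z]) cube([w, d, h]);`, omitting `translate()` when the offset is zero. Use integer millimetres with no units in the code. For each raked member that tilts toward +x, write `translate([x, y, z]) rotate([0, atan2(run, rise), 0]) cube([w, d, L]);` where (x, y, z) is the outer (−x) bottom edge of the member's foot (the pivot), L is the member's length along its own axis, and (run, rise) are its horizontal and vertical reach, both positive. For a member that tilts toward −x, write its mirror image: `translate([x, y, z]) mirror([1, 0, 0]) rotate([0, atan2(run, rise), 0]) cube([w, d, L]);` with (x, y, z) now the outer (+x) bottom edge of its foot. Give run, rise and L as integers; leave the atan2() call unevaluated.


translate([424, 0, 795]) cube([69, 1379, 70]);
translate([0, 53, 0]) rotate([0, atan2(424, 795), 0]) cube([31, 45, 901]);
translate([917, 53, 0]) mirror([1, 0, 0]) rotate([0, atan2(424, 795), 0]) cube([31, 45, 901]);
translate([0, 1281, 0]) rotate([0, atan2(424, 795), 0]) cube([31, 45, 901]);
translate([917, 1281, 0]) mirror([1, 0, 0]) rotate([0, atan2(424, 795), 0]) cube([31, 45, 901]);


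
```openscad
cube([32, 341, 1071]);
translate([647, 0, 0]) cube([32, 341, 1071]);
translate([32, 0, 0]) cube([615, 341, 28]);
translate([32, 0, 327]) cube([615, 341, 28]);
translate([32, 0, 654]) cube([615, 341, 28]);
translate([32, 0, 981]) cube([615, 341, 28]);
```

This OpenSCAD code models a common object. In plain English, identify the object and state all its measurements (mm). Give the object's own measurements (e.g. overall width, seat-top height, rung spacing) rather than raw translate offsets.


An open bookshelf. Two side panels, each 32 mm thick, 341 mm deep and 1071 mm tall, stand 679 mm apart (outside-to-outside). Between them sit 4 shelves, each 28 mm thick and 341 mm deep, spanning the full gap between the sides. The bottom shelf rests on the floor (its underside at z = 0) and the clear gap between one shelf's top and the next shelf's underside is 299 mm.


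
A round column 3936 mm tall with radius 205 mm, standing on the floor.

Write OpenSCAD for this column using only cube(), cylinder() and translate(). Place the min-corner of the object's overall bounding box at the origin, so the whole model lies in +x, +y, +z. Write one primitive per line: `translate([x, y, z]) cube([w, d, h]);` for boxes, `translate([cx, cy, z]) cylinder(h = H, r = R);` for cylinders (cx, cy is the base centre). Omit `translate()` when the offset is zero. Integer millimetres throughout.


translate([205, 205, 0]) cylinder(h = 3936, r = 205);


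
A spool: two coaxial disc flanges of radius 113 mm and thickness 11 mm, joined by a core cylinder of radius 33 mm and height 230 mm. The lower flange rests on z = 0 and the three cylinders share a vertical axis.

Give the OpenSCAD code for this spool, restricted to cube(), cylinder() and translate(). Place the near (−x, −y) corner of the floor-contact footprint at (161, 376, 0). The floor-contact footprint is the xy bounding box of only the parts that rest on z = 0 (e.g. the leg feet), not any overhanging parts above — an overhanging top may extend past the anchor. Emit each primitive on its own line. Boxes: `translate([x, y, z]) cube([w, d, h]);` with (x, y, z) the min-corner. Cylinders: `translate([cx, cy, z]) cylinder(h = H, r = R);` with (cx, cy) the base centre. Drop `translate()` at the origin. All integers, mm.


translate([274, 489, 0]) cylinder(h = 11, r = 113);
translate([274, 489, 11]) cylinder(h = 230, r = 33);
translate([274, 489, 241]) cylinder(h = 11, r = 113);


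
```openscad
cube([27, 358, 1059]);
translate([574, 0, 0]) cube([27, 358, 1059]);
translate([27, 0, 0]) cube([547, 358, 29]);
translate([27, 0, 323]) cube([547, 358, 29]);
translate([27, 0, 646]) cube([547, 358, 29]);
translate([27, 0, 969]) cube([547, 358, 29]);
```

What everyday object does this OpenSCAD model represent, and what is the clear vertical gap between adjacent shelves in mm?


A bookshelf. The clear shelf gap is 294 mm.

Two tall side panels with 4 horizontal boards between them — a bookshelf. The first two shelf undersides are at z = 0 and z = 323; with shelf thickness 29, the clear gap is 323 − 0 − 29 = 294 mm.


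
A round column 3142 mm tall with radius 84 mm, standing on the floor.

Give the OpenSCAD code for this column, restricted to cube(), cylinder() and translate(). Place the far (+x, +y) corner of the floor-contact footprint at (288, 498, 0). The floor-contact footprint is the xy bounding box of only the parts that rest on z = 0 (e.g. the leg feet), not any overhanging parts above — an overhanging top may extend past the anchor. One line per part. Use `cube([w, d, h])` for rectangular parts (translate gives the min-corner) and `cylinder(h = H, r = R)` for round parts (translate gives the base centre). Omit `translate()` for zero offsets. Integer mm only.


translate([204, 414, 0]) cylinder(h = 3142, r = 84);


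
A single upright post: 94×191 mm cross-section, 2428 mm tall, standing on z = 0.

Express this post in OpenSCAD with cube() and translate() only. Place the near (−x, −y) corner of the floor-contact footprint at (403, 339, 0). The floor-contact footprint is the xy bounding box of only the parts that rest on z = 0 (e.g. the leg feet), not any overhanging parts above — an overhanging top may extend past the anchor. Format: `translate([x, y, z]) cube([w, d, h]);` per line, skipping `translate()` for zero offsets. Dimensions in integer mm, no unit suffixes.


translate([403, 339, 0]) cube([94, 191, 2428]);


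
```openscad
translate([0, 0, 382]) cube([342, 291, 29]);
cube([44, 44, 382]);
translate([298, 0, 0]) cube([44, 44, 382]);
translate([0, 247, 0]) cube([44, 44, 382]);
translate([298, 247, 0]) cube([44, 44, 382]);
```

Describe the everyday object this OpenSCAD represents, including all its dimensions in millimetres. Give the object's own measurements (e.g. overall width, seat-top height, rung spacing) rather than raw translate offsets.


A four-legged stool. The seat is a 342×291×29 mm slab whose top surface is at z = 411 mm; four square legs, each 44×44 mm in cross-section, run from the floor (z = 0) to the underside of the seat, each flush with a corner of the seat.


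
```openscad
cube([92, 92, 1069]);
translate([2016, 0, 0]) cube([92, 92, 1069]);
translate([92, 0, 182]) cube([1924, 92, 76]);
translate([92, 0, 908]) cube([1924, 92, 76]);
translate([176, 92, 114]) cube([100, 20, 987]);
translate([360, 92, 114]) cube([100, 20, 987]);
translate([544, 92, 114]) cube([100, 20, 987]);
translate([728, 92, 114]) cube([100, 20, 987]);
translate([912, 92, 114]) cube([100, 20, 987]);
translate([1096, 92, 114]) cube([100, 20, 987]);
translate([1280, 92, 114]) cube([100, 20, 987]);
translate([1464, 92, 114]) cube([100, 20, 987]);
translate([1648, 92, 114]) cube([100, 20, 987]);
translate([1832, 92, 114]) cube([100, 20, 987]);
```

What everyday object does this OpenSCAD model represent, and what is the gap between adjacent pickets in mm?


A fence section. The picket gap is 84 mm.

Two posts, two rails, 10 pickets — a fence section. Span 1924 mm holds 10 pickets of 100 mm with 11 equal gaps: ⌊(1924 − 10·100) / 11⌋ = 84 mm.


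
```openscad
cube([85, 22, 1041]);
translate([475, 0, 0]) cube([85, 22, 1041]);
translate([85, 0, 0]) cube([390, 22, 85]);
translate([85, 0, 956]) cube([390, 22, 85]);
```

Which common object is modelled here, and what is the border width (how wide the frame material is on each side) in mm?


A picture frame. The border width is 85 mm.

Four thin pieces enclosing a rectangular opening — a picture frame. The two full-height stiles are 1041 mm tall; the top rail sits at z = 956 and is 85 mm tall, so the border above the opening is 1041 − 956 = 85 mm, matching the stile x-width.


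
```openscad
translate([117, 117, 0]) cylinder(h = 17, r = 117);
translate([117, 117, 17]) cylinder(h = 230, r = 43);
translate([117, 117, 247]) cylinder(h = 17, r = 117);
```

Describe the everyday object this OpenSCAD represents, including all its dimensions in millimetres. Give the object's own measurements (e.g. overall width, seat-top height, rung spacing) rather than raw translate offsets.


A spool: two coaxial disc flanges of radius 117 mm and thickness 17 mm, joined by a core cylinder of radius 43 mm and height 230 mm. The lower flange rests on z = 0 and the three cylinders share a vertical axis.


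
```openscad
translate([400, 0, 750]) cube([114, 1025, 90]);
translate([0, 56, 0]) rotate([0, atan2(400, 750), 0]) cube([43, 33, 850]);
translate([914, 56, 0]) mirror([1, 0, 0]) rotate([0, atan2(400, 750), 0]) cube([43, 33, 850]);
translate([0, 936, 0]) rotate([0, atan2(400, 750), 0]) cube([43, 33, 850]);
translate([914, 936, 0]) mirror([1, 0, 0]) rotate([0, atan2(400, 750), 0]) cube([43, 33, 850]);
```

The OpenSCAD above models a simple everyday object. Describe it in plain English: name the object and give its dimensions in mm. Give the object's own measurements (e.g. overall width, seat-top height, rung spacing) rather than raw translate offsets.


A sawhorse. A 114×1025×90 mm beam (x, y, z) sits on two A-frame leg pairs. Each pair is two raked legs of 43×33 mm section (33 mm along y) splaying symmetrically in x. Each leg rises 750 mm vertically over 400 mm of horizontal reach and is 850 mm long along its own axis. Every leg's outer bottom edge rests on the floor and its outer top edge meets a bottom edge of the beam — the left legs (tilting toward +x) meet the beam's −x bottom edge, the right legs (their mirror images, tilting toward −x) meet its +x bottom edge — so the leg tops tuck under the beam, the beam's underside is 750 mm above the floor, and the feet are 914 mm apart outside-to-outside with the beam centred between them. The two leg pairs are set in 56 mm from either end of the beam.


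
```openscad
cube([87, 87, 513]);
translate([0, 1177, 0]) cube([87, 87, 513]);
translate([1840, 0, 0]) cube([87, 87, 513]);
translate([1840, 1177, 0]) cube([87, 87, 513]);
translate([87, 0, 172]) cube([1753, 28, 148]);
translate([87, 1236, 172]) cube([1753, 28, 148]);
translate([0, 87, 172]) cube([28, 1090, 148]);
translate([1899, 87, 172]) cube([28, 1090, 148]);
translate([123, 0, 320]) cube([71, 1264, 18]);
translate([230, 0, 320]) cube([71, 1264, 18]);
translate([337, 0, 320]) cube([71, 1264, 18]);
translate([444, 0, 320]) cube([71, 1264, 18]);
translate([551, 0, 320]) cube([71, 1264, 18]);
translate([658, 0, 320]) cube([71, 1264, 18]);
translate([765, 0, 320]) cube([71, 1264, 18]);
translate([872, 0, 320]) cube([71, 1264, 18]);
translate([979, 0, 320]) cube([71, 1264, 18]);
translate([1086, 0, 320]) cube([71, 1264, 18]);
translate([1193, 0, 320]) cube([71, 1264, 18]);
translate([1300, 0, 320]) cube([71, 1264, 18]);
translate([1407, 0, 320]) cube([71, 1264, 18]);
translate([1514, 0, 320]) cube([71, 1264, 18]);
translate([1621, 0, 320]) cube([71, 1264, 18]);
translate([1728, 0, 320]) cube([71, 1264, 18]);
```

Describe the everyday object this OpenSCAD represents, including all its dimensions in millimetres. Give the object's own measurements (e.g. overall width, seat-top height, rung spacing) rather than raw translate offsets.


A bed frame 1927 mm long (x) by 1264 mm wide (y). Four 87×87 mm corner posts, 513 mm tall, at the corners of the footprint. Four rails of 28 mm thickness and 148 mm height run between adjacent posts with their undersides at z = 172 mm, their outer faces flush with the outside of the frame (the two x-running rails run between the posts' inner faces; the two y-running rails run between the posts' inner faces). 16 slats, each 71 mm wide (x) and 18 mm thick, lie across the top of the two x-running rails, running the full 1264 mm width of the frame in y; along x they sit between the end posts with a 36 mm gap after the −x posts and between neighbouring slats, leaving 41 mm before the +x posts.


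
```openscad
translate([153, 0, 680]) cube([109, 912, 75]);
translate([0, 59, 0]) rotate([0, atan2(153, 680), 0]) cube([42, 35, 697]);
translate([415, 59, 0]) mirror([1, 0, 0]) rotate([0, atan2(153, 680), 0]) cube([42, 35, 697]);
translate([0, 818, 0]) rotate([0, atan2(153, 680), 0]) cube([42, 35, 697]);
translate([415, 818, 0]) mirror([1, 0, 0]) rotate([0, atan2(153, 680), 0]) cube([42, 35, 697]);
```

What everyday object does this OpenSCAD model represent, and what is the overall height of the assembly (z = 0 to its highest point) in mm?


A sawhorse. The overall height is 755 mm.

A beam across two mirrored pairs of raked legs — a sawhorse. The beam's underside is at z = 680 (matching the legs' vertical rise in atan2(153, 680)) and the beam is 75 mm tall, so its top is at 680 + 75 = 755 mm. The raked legs top out at the beam's underside, so that is the highest point.


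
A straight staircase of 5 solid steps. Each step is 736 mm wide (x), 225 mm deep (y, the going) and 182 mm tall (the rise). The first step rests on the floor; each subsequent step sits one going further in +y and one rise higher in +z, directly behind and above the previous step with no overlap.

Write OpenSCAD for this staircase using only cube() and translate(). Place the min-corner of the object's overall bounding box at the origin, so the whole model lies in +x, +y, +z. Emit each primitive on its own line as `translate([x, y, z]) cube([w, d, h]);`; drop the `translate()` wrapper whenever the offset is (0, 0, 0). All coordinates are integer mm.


cube([736, 225, 182]);
translate([0, 225, 182]) cube([736, 225, 182]);
translate([0, 450, 364]) cube([736, 225, 182]);
translate([0, 675, 546]) cube([736, 225, 182]);
translate([0, 900, 728]) cube([736, 225, 182]);


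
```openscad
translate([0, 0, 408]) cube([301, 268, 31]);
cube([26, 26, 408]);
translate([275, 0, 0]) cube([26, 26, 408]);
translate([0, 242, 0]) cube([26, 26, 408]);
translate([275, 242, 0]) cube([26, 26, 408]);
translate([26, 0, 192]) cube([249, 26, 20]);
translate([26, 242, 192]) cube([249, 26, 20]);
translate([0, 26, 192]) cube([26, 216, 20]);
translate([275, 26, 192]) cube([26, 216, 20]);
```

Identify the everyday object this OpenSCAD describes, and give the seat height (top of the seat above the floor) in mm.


A stool. The seat height is 439 mm.

A 301×268×31 slab at z = 408 on four corner posts — a stool. The seat top is 408 + 31 = 439 mm.


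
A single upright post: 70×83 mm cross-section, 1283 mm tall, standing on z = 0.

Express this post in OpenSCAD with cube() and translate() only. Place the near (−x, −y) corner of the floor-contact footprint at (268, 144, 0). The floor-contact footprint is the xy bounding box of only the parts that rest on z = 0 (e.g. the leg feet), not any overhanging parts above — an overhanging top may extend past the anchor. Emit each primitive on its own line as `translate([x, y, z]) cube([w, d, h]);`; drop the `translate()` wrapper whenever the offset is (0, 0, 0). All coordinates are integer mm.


translate([268, 144, 0]) cube([70, 83, 1283]);


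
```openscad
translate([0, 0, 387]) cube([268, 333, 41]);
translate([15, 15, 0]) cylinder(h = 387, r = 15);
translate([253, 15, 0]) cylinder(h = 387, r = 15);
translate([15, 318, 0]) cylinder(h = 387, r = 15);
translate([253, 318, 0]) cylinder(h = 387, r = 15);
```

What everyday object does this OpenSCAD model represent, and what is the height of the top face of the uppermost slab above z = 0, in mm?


A stool. The seat height is 428 mm.

A 268×333×41 slab at z = 387 on four corner cylinders — a stool. The seat top is 387 + 41 = 428 mm.


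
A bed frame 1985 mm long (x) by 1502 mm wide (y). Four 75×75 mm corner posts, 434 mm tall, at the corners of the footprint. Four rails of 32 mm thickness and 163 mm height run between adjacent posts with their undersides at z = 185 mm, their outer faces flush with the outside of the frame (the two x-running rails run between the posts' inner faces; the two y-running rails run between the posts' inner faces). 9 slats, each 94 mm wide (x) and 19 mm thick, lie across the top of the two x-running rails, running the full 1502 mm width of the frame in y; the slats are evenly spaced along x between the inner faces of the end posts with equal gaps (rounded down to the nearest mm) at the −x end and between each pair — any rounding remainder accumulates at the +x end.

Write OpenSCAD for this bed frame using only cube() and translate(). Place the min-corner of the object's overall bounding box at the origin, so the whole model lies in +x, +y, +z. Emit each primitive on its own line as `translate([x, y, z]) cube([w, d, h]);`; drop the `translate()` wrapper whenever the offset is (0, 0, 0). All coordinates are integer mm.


// slat z = rail_z + rail_h = 185 + 163 = 348
// slat gap = ⌊(1835 − 9·94) / 10⌋ = 98
cube([75, 75, 434]);
translate([0, 1427, 0]) cube([75, 75, 434]);
translate([1910, 0, 0]) cube([75, 75, 434]);
translate([1910, 1427, 0]) cube([75, 75, 434]);
translate([75, 0, 185]) cube([1835, 32, 163]);
translate([75, 1470, 185]) cube([1835, 32, 163]);
translate([0, 75, 185]) cube([32, 1352, 163]);
translate([1953, 75, 185]) cube([32, 1352, 163]);
translate([173, 0, 348]) cube([94, 1502, 19]);
translate([365, 0, 348]) cube([94, 1502, 19]);
translate([557, 0, 348]) cube([94, 1502, 19]);
translate([749, 0, 348]) cube([94, 1502, 19]);
translate([941, 0, 348]) cube([94, 1502, 19]);
translate([1133, 0, 348]) cube([94, 1502, 19]);
translate([1325, 0, 348]) cube([94, 1502, 19]);
translate([1517, 0, 348]) cube([94, 1502, 19]);
translate([1709, 0, 348]) cube([94, 1502, 19]);


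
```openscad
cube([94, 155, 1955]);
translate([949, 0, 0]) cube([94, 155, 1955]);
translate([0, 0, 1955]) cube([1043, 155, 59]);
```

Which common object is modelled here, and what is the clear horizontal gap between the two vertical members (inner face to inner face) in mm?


A door frame. The clear opening width is 855 mm.

Two 1955 mm tall posts with a header on top — a door frame. The left jamb is 94 mm wide at x = 0; the right jamb starts at x = 949. The clear opening is 949 − 94 = 855 mm.


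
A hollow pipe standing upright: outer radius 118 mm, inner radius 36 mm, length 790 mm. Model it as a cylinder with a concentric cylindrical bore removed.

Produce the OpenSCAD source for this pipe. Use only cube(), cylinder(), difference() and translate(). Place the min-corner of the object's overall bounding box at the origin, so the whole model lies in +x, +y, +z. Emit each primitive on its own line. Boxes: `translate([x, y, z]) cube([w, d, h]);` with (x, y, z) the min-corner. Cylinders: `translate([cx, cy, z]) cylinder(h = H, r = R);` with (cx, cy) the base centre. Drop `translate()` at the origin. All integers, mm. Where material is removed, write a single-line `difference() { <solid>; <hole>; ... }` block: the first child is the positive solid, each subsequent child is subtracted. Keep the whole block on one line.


difference() { translate([118, 118, 0]) cylinder(h = 790, r = 118); translate([118, 118, 0]) cylinder(h = 790, r = 36); }


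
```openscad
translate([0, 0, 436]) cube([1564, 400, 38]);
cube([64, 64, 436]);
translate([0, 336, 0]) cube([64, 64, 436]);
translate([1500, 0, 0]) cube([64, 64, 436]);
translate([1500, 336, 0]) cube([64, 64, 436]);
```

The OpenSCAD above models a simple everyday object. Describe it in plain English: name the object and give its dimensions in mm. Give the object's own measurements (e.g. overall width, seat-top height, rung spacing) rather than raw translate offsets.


A bench: a 1564×400 mm seat slab, 38 mm thick, top at z = 474 mm, on four 64×64 mm square legs flush with the seat corners and standing on z = 0.


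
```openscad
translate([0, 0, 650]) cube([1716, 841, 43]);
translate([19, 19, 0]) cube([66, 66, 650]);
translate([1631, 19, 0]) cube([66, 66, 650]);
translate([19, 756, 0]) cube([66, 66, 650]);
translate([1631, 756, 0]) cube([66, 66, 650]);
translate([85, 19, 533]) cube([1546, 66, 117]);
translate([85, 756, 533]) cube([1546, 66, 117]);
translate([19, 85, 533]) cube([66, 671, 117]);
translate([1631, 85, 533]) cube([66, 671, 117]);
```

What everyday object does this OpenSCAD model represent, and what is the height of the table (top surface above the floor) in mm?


A table. The table height is 693 mm.

A 1716×841×43 slab sits at z = 650 on four 66 mm square posts — a table. The top surface is at 650 + 43 = 693 mm.


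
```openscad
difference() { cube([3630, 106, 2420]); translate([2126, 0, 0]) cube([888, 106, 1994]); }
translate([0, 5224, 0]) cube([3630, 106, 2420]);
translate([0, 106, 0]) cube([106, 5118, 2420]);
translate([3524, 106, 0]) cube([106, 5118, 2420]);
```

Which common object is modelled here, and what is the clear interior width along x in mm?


A single room. The interior width is 3418 mm.

Four walls enclosing a rectangle with a door in the front wall — a room. Outside width 3630 minus two 106 mm walls gives 3418 mm.


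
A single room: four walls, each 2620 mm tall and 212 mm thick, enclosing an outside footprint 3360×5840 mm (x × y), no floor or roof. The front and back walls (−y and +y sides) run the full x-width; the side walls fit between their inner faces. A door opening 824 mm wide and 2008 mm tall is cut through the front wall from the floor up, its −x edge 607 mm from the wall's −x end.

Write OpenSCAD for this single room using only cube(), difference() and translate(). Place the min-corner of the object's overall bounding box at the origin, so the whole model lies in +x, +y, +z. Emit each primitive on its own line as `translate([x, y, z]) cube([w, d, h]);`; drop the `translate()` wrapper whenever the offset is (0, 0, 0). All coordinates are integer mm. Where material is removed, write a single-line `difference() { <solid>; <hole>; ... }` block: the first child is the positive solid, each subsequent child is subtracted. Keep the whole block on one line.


difference() { cube([3360, 212, 2620]); translate([607, 0, 0]) cube([824, 212, 2008]); }
translate([0, 5628, 0]) cube([3360, 212, 2620]);
translate([0, 212, 0]) cube([212, 5416, 2620]);
translate([3148, 212, 0]) cube([212, 5416, 2620]);


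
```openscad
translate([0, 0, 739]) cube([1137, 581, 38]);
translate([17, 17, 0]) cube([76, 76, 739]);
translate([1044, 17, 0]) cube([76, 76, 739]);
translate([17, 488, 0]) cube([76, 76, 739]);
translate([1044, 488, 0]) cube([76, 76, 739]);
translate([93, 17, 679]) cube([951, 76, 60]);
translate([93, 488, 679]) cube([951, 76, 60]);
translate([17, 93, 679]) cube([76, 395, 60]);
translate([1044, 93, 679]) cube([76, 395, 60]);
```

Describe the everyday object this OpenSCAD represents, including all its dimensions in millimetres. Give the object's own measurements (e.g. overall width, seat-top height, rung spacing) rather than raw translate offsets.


A rectangular dining table. The top is 1137×581×38 mm with its upper surface at z = 777 mm. It stands on four 76×76 mm square legs, each inset 17 mm from the nearest pair of top edges, running from the floor to the underside of the top. Four apron rails, 76 mm thick and 60 mm tall, run between adjacent legs with their top edges flush with the underside of the top and their outer faces flush with the legs' outer faces.


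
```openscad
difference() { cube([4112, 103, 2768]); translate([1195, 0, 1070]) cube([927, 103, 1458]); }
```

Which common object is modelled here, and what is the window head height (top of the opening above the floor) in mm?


A wall with a window opening. The window head height is 2528 mm.

A wall with a rectangular opening subtracted — a window. Sill at z = 1070, opening 1458 mm tall, so the head is at 1070 + 1458 = 2528 mm.


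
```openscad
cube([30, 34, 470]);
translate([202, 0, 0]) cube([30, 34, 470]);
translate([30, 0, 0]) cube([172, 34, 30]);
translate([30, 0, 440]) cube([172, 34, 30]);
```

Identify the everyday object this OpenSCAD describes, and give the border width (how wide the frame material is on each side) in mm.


A picture frame. The border width is 30 mm.

Four thin pieces enclosing a rectangular opening — a picture frame. The two full-height stiles are 470 mm tall; the top rail sits at z = 440 and is 30 mm tall, so the border above the opening is 470 − 440 = 30 mm, matching the stile x-width.


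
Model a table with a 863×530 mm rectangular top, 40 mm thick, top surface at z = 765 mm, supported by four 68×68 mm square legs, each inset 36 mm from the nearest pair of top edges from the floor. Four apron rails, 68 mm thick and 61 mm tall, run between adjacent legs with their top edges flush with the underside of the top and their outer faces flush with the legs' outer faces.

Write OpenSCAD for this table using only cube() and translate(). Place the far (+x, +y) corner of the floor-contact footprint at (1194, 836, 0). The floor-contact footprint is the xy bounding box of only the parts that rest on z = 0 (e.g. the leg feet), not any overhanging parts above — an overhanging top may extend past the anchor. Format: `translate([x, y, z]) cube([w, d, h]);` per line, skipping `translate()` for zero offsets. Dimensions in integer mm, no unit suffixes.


translate([367, 342, 725]) cube([863, 530, 40]);
translate([403, 378, 0]) cube([68, 68, 725]);
translate([1126, 378, 0]) cube([68, 68, 725]);
translate([403, 768, 0]) cube([68, 68, 725]);
translate([1126, 768, 0]) cube([68, 68, 725]);
translate([471, 378, 664]) cube([655, 68, 61]);
translate([471, 768, 664]) cube([655, 68, 61]);
translate([403, 446, 664]) cube([68, 322, 61]);
translate([1126, 446, 664]) cube([68, 322, 61]);


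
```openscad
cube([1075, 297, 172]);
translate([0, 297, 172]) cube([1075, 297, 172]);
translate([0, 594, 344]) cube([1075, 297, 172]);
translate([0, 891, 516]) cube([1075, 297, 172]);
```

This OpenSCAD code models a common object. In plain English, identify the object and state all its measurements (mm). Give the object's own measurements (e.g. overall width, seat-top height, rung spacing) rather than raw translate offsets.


A straight staircase of 4 solid steps. Each step is 1075 mm wide (x), 297 mm deep (y, the going) and 172 mm tall (the rise). The first step rests on the floor; each subsequent step sits one going further in +y and one rise higher in +z, directly behind and above the previous step with no overlap.


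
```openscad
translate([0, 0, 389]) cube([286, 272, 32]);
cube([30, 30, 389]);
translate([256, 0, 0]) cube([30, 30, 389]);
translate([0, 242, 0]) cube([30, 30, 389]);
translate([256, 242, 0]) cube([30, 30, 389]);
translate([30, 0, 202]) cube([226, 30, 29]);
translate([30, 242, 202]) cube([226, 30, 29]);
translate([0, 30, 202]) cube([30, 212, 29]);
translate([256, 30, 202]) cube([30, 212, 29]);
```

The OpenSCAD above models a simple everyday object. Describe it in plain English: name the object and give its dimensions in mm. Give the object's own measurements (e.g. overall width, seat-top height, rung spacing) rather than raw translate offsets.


A simple wooden stool: a rectangular seat 286 mm (x) by 272 mm (y), 32 mm thick, top face at z = 421 mm, on four square legs, each 30×30 mm in cross-section. The legs rest on z = 0, each flush with a corner of the seat. Four stretchers, 30 mm wide and 29 mm tall, connect adjacent legs with their undersides at z = 202 mm, each running between the inner faces of the legs it joins and aligned with the legs' outer faces on the other axis.


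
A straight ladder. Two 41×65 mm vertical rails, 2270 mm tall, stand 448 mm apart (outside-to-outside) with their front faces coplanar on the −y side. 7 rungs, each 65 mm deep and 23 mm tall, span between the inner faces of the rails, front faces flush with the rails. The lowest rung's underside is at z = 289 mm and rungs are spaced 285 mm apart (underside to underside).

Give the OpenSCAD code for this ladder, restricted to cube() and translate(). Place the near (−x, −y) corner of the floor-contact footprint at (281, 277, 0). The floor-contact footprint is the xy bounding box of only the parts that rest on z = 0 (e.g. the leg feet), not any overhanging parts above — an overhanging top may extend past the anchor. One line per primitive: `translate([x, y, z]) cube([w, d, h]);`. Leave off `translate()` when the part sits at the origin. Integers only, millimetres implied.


translate([281, 277, 0]) cube([41, 65, 2270]);
translate([688, 277, 0]) cube([41, 65, 2270]);
translate([322, 277, 289]) cube([366, 65, 23]);
translate([322, 277, 574]) cube([366, 65, 23]);
translate([322, 277, 859]) cube([366, 65, 23]);
translate([322, 277, 1144]) cube([366, 65, 23]);
translate([322, 277, 1429]) cube([366, 65, 23]);
translate([322, 277, 1714]) cube([366, 65, 23]);
translate([322, 277, 1999]) cube([366, 65, 23]);


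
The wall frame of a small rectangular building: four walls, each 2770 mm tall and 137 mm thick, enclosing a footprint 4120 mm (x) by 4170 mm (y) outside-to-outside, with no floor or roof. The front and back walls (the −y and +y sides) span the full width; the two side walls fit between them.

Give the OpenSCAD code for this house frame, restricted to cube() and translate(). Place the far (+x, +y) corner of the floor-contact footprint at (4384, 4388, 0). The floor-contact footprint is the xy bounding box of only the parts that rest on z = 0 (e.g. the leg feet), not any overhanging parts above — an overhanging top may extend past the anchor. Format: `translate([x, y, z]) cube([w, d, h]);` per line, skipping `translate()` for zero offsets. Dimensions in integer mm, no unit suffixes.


translate([264, 218, 0]) cube([4120, 137, 2770]);
translate([264, 4251, 0]) cube([4120, 137, 2770]);
translate([264, 355, 0]) cube([137, 3896, 2770]);
translate([4247, 355, 0]) cube([137, 3896, 2770]);


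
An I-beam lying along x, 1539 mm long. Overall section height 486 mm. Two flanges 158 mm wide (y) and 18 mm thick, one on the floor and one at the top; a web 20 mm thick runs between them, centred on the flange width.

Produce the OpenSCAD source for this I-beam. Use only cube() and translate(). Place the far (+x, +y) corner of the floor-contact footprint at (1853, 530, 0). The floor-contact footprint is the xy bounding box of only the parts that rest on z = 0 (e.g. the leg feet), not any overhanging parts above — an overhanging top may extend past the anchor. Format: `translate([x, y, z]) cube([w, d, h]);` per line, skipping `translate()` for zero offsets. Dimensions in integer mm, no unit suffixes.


translate([314, 372, 0]) cube([1539, 158, 18]);
translate([314, 441, 18]) cube([1539, 20, 450]);
translate([314, 372, 468]) cube([1539, 158, 18]);


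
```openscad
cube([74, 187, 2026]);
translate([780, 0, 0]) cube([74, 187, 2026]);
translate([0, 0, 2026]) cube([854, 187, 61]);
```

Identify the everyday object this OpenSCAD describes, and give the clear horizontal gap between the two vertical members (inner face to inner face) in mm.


A door frame. The clear opening width is 706 mm.

Two 2026 mm tall posts with a header on top — a door frame. The left jamb is 74 mm wide at x = 0; the right jamb starts at x = 780. The clear opening is 780 − 74 = 706 mm.


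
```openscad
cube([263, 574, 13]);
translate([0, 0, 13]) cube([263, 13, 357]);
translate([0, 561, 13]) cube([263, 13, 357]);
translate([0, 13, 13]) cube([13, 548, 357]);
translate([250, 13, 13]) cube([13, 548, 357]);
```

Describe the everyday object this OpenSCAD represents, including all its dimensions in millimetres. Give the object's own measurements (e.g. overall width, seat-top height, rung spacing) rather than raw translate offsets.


An open-topped rectangular box: outside dimensions 263×574×370 mm, with a uniform wall and base thickness of 13 mm. The base is a full 263×574 slab on the floor; four walls sit on top of the base. The front and back walls (the −y and +y sides) span the full width; the two side walls fit between them.


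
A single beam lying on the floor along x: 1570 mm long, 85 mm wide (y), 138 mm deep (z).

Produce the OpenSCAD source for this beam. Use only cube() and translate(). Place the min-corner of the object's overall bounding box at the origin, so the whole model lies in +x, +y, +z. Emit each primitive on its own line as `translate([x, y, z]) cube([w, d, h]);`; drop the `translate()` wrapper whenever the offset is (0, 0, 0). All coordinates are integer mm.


cube([1570, 85, 138]);


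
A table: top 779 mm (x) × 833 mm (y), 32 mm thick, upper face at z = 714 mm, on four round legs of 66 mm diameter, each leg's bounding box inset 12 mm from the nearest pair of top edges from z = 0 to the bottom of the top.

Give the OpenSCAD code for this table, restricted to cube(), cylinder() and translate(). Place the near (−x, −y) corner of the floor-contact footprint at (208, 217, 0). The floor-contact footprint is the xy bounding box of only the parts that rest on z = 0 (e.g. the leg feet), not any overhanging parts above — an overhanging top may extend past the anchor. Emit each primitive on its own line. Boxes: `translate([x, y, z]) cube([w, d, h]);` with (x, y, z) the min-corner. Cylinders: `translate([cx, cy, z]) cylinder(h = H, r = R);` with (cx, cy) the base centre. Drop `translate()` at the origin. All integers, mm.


translate([196, 205, 682]) cube([779, 833, 32]);
translate([241, 250, 0]) cylinder(h = 682, r = 33);
translate([930, 250, 0]) cylinder(h = 682, r = 33);
translate([241, 993, 0]) cylinder(h = 682, r = 33);
translate([930, 993, 0]) cylinder(h = 682, r = 33);


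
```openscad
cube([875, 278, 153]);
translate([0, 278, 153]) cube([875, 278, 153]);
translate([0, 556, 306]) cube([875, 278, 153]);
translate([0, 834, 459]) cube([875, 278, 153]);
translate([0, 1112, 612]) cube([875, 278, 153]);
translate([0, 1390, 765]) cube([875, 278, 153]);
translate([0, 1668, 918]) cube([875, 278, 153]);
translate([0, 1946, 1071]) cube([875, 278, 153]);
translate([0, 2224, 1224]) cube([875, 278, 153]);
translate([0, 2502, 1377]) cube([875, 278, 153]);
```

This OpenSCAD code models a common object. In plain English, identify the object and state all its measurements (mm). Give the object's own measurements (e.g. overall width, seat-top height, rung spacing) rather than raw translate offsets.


A straight staircase of 10 solid steps. Each step is 875 mm wide (x), 278 mm deep (y, the going) and 153 mm tall (the rise). The first step rests on the floor; each subsequent step sits one going further in +y and one rise higher in +z, directly behind and above the previous step with no overlap.


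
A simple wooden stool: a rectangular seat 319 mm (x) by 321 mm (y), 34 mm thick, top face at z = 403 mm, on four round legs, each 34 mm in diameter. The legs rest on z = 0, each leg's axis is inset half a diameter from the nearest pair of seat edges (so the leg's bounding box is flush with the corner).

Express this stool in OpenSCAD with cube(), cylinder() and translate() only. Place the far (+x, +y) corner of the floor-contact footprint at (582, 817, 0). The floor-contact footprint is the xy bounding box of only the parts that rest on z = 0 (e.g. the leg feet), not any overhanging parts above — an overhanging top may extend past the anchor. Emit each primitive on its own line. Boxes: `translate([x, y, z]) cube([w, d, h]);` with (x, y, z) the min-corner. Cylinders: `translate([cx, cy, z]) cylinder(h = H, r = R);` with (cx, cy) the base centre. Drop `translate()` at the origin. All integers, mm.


translate([263, 496, 369]) cube([319, 321, 34]);
translate([280, 513, 0]) cylinder(h = 369, r = 17);
translate([565, 513, 0]) cylinder(h = 369, r = 17);
translate([280, 800, 0]) cylinder(h = 369, r = 17);
translate([565, 800, 0]) cylinder(h = 369, r = 17);


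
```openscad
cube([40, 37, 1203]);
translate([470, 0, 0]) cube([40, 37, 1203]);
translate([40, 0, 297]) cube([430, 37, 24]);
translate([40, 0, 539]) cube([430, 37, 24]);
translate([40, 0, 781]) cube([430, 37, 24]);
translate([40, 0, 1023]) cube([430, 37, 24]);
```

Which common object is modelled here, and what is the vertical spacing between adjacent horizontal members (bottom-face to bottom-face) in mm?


A ladder. The rung spacing is 242 mm.

Two tall 40×37 posts with 4 short bars between them — a ladder. Adjacent rungs sit at z = 297 and z = 539, so the spacing is 539 − 297 = 242 mm.


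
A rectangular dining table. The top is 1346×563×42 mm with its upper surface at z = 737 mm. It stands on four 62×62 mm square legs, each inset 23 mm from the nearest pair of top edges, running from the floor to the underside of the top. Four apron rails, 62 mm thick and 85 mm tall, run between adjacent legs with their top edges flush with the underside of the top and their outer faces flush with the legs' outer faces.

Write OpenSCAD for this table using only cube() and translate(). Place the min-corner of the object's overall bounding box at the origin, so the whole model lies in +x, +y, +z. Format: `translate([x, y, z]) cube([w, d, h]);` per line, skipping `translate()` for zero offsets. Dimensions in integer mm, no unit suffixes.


translate([0, 0, 695]) cube([1346, 563, 42]);
translate([23, 23, 0]) cube([62, 62, 695]);
translate([1261, 23, 0]) cube([62, 62, 695]);
translate([23, 478, 0]) cube([62, 62, 695]);
translate([1261, 478, 0]) cube([62, 62, 695]);
translate([85, 23, 610]) cube([1176, 62, 85]);
translate([85, 478, 610]) cube([1176, 62, 85]);
translate([23, 85, 610]) cube([62, 393, 85]);
translate([1261, 85, 610]) cube([62, 393, 85]);
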